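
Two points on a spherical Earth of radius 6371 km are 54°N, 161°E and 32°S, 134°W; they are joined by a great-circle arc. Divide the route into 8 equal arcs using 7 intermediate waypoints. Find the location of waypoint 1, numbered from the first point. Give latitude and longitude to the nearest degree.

≈ 45°N, 175°E

Write both endpoints as unit vectors p₁, p₂ with components (cos φ cos λ, cos φ sin λ, sin φ).
The central angle between the endpoints is δ = arccos(p₁·p₂) ≈ 1.791 rad (102.6°).
Interpolate at f = 1/8 with slerp weights a = sin((1−f)δ)/sin δ ≈ 1.025, b = sin(fδ)/sin δ ≈ 0.227.
p = a·p₁ + b·p₂ ≈ (-0.703, 0.057, 0.708); φ = arcsin(p_z) ≈ 45.11°, λ = atan2(p_y, p_x) ≈ 175.34°.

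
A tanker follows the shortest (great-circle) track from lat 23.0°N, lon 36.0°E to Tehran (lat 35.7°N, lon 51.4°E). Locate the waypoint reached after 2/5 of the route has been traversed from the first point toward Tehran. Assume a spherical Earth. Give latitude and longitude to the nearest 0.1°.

≈ lat 28.3°N, lon 41.7°E

Write both endpoints as unit vectors p₁, p₂ with components (cos φ cos λ, cos φ sin λ, sin φ).
The central angle between the endpoints is δ = arccos(p₁·p₂) ≈ 0.322 rad (18.4°).
Interpolate at f = 2/5 with slerp weights a = sin((1−f)δ)/sin δ ≈ 0.607, b = sin(fδ)/sin δ ≈ 0.406.
p = a·p₁ + b·p₂ ≈ (0.657, 0.586, 0.474); φ = arcsin(p_z) ≈ 28.29°, λ = atan2(p_y, p_x) ≈ 41.70°.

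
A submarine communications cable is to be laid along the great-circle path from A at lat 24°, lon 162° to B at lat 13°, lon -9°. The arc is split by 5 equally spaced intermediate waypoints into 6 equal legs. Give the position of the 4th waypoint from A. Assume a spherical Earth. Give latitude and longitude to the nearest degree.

Convert each endpoint to a unit vector on the sphere (x = cos φ cos λ, y = cos φ sin λ, z = sin φ).
The central angle between the endpoints is δ = arccos(p₁·p₂) ≈ 2.478 rad (142.0°).
Interpolate at f = 4/6 with slerp weights a = sin((1−f)δ)/sin δ ≈ 1.193, b = sin(fδ)/sin δ ≈ 1.618.
p = a·p₁ + b·p₂ ≈ (0.520, 0.090, 0.849); φ = arcsin(p_z) ≈ 58.13°, λ = atan2(p_y, p_x) ≈ 9.85°.

≈ lat 58°, lon 10°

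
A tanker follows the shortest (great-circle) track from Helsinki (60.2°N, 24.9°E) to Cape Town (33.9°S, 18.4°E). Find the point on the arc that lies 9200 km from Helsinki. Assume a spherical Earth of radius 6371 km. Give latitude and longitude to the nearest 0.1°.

≈ 22.4°S, 19.1°E

The haversine formula gives a central angle δ ≈ 1.645 rad (94.3°) between the endpoints. The total great-circle distance is δ·R ≈ 1.645 × 6371 ≈ 10480 km, so the target fraction is f = 9200/10480 ≈ 0.878.
Interpolate at f ≈ 0.878 with slerp weights a = sin((1−f)δ)/sin δ ≈ 0.200, b = sin(fδ)/sin δ ≈ 0.995.
p = a·p₁ + b·p₂ ≈ (0.874, 0.302, -0.381); φ = arcsin(p_z) ≈ -22.40°, λ = atan2(p_y, p_x) ≈ 19.10°.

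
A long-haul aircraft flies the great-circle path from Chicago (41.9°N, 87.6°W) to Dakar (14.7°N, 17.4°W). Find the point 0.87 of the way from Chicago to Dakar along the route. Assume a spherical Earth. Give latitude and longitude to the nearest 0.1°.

From cos δ = sin φ₁ sin φ₂ + cos φ₁ cos φ₂ cos Δλ, the central angle is δ ≈ 1.145 rad (65.6°).
Interpolate at f = 0.87 with slerp weights a = sin((1−f)δ)/sin δ ≈ 0.163, b = sin(fδ)/sin δ ≈ 0.922.
p = a·p₁ + b·p₂ ≈ (0.856, -0.388, 0.343); φ = arcsin(p_z) ≈ 20.04°, λ = atan2(p_y, p_x) ≈ -24.37°.

≈ 20.0°N, 24.4°W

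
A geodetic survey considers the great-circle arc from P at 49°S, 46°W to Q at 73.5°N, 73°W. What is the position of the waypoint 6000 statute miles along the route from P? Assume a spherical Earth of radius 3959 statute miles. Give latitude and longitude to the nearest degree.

Convert each endpoint to a unit vector on the sphere (x = cos φ cos λ, y = cos φ sin λ, z = sin φ).
The central angle between the endpoints is δ = arccos(p₁·p₂) ≈ 2.162 rad (123.9°). The total great-circle distance is δ·R ≈ 2.162 × 3959 ≈ 8561 mi, so the target fraction is f = 6000/8561 ≈ 0.701.
Interpolate at f ≈ 0.701 with slerp weights a = sin((1−f)δ)/sin δ ≈ 0.726, b = sin(fδ)/sin δ ≈ 1.203.
p = a·p₁ + b·p₂ ≈ (0.431, -0.669, 0.605); φ = arcsin(p_z) ≈ 37.26°, λ = atan2(p_y, p_x) ≈ -57.24°.

≈ 37°N, 57°W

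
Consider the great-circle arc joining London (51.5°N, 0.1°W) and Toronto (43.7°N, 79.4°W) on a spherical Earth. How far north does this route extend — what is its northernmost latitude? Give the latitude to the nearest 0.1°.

The great circle lies in the plane with unit normal n̂ = (p₁ × p₂)/|p₁ × p₂|.
Here n̂_z ≈ -0.566; the vertex latitude is φ_max = arccos|n̂_z| ≈ 55.5°.
Check via Clairaut: cos φ_max = |cos φ₁| · sin C = cos(51.5°)·sin(65.4°) ≈ 0.566, again giving ≈ 55.5°.

≈ 55.5°N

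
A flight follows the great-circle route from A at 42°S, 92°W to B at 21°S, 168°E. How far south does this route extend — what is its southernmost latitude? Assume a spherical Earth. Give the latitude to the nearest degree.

The great circle lies in the plane with unit normal n̂ = (p₁ × p₂)/|p₁ × p₂|.
Here n̂_z ≈ -0.688; the vertex latitude is φ_max = arccos|n̂_z| ≈ 46.5°.

≈ 47°S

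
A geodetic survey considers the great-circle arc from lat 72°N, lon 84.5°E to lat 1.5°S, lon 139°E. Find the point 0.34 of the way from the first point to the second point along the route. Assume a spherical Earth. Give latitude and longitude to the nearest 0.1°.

Convert each endpoint to a unit vector on the sphere (x = cos φ cos λ, y = cos φ sin λ, z = sin φ).
The central angle between the endpoints is δ = arccos(p₁·p₂) ≈ 1.416 rad (81.1°).
Interpolate at f = 0.34 with slerp weights a = sin((1−f)δ)/sin δ ≈ 0.814, b = sin(fδ)/sin δ ≈ 0.469.
p = a·p₁ + b·p₂ ≈ (-0.329, 0.558, 0.762); φ = arcsin(p_z) ≈ 49.63°, λ = atan2(p_y, p_x) ≈ 120.57°.

≈ lat 49.6°N, lon 120.6°E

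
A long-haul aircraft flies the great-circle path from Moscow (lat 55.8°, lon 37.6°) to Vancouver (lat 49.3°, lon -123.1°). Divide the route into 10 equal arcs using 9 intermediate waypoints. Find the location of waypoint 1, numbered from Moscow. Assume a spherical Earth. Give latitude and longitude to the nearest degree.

≈ lat 63°, lon 34°

Write both endpoints as unit vectors p₁, p₂ with components (cos φ cos λ, cos φ sin λ, sin φ).
The central angle between the endpoints is δ = arccos(p₁·p₂) ≈ 1.286 rad (73.7°).
Interpolate at f = 1/10 with slerp weights a = sin((1−f)δ)/sin δ ≈ 0.954, b = sin(fδ)/sin δ ≈ 0.134.
p = a·p₁ + b·p₂ ≈ (0.377, 0.254, 0.890); φ = arcsin(p_z) ≈ 62.93°, λ = atan2(p_y, p_x) ≈ 33.97°.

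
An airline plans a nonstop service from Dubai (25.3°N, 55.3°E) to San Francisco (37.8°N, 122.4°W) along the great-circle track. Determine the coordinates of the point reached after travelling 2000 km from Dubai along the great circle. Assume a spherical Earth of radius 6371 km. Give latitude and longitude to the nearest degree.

≈ 43°N, 54°E

The haversine formula gives a central angle δ ≈ 2.040 rad (116.9°) between the endpoints. The total great-circle distance is δ·R ≈ 2.040 × 6371 ≈ 12995 km, so the target fraction is f = 2000/12995 ≈ 0.154.
Interpolate at f ≈ 0.154 with slerp weights a = sin((1−f)δ)/sin δ ≈ 1.108, b = sin(fδ)/sin δ ≈ 0.346.
p = a·p₁ + b·p₂ ≈ (0.423, 0.592, 0.685); φ = arcsin(p_z) ≈ 43.27°, λ = atan2(p_y, p_x) ≈ 54.44°.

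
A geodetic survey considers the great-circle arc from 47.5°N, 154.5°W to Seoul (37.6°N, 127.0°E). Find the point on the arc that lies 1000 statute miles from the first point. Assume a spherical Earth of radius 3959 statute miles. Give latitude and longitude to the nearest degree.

Convert each endpoint to a unit vector on the sphere (x = cos φ cos λ, y = cos φ sin λ, z = sin φ).
The central angle between the endpoints is δ = arccos(p₁·p₂) ≈ 0.981 rad (56.2°). The total great-circle distance is δ·R ≈ 0.981 × 3959 ≈ 3882 mi, so the target fraction is f = 1000/3882 ≈ 0.258.
Interpolate at f ≈ 0.258 with slerp weights a = sin((1−f)δ)/sin δ ≈ 0.801, b = sin(fδ)/sin δ ≈ 0.301.
p = a·p₁ + b·p₂ ≈ (-0.632, -0.043, 0.774); φ = arcsin(p_z) ≈ 50.71°, λ = atan2(p_y, p_x) ≈ -176.14°.

≈ 51°N, 176°W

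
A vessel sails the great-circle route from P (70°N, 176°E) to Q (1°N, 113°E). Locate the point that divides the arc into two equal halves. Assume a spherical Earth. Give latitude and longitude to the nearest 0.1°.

From cos δ = sin φ₁ sin φ₂ + cos φ₁ cos φ₂ cos Δλ, the central angle is δ ≈ 1.398 rad (80.1°).
Interpolate at f = 1/2 with slerp weights a = sin((1−f)δ)/sin δ ≈ 0.653, b = sin(fδ)/sin δ ≈ 0.653.
p = a·p₁ + b·p₂ ≈ (-0.478, 0.617, 0.625); φ = arcsin(p_z) ≈ 38.70°, λ = atan2(p_y, p_x) ≈ 127.78°.

≈ (38.7°N, 127.8°E)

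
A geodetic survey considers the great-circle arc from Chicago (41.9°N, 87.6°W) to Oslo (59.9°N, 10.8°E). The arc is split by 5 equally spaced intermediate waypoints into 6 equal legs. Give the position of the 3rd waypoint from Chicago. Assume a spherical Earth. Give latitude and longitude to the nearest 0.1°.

≈ (61.4°N, 51.1°W)

Convert each endpoint to a unit vector on the sphere (x = cos φ cos λ, y = cos φ sin λ, z = sin φ).
The central angle between the endpoints is δ = arccos(p₁·p₂) ≈ 1.020 rad (58.4°).
Interpolate at f = 3/6 with slerp weights a = sin((1−f)δ)/sin δ ≈ 0.573, b = sin(fδ)/sin δ ≈ 0.573.
p = a·p₁ + b·p₂ ≈ (0.300, -0.372, 0.878); φ = arcsin(p_z) ≈ 61.44°, λ = atan2(p_y, p_x) ≈ -51.12°.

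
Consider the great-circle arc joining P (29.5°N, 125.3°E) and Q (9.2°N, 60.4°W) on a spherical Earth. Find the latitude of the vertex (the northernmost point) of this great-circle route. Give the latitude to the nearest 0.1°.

≈ 82.2°N

The great circle lies in the plane with unit normal n̂ = (p₁ × p₂)/|p₁ × p₂|.
Here n̂_z ≈ +0.135; the vertex latitude is φ_max = arccos|n̂_z| ≈ 82.2°.
Check via Clairaut: cos φ_max = |cos φ₁| · sin C = cos(29.5°)·sin(8.9°) ≈ 0.135, again giving ≈ 82.2°.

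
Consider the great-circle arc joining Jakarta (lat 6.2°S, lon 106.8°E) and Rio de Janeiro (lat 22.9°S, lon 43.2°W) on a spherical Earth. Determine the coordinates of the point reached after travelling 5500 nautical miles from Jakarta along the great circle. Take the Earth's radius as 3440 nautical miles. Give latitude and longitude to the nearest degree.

Write both endpoints as unit vectors p₁, p₂ with components (cos φ cos λ, cos φ sin λ, sin φ).
The central angle between the endpoints is δ = arccos(p₁·p₂) ≈ 2.420 rad (138.7°). The total great-circle distance is δ·R ≈ 2.420 × 3440 ≈ 8326 nmi, so the target fraction is f = 5500/8326 ≈ 0.661.
Interpolate at f ≈ 0.661 with slerp weights a = sin((1−f)δ)/sin δ ≈ 1.109, b = sin(fδ)/sin δ ≈ 1.514.
p = a·p₁ + b·p₂ ≈ (0.698, 0.101, -0.709); φ = arcsin(p_z) ≈ -45.15°, λ = atan2(p_y, p_x) ≈ 8.22°.

≈ lat 45°S, lon 8°E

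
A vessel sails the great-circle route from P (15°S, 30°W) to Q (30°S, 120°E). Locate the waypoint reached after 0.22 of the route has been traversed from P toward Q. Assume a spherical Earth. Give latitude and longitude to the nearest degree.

≈ (38°S, 12°W)

Convert each endpoint to a unit vector on the sphere (x = cos φ cos λ, y = cos φ sin λ, z = sin φ).
The central angle between the endpoints is δ = arccos(p₁·p₂) ≈ 2.208 rad (126.5°).
Interpolate at f = 0.22 with slerp weights a = sin((1−f)δ)/sin δ ≈ 1.230, b = sin(fδ)/sin δ ≈ 0.581.
p = a·p₁ + b·p₂ ≈ (0.777, -0.158, -0.609); φ = arcsin(p_z) ≈ -37.50°, λ = atan2(p_y, p_x) ≈ -11.51°.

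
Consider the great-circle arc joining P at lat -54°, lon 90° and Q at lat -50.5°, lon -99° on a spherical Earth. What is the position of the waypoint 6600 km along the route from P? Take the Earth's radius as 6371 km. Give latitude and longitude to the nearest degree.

≈ lat -66°, lon -103°

Write both endpoints as unit vectors p₁, p₂ with components (cos φ cos λ, cos φ sin λ, sin φ).
The central angle between the endpoints is δ = arccos(p₁·p₂) ≈ 1.313 rad (75.2°). The total great-circle distance is δ·R ≈ 1.313 × 6371 ≈ 8365 km, so the target fraction is f = 6600/8365 ≈ 0.789.
Interpolate at f ≈ 0.789 with slerp weights a = sin((1−f)δ)/sin δ ≈ 0.283, b = sin(fδ)/sin δ ≈ 0.890.
p = a·p₁ + b·p₂ ≈ (-0.089, -0.393, -0.915); φ = arcsin(p_z) ≈ -66.26°, λ = atan2(p_y, p_x) ≈ -102.70°.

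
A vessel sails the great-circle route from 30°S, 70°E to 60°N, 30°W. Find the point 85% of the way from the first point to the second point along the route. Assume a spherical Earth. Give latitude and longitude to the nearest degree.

≈ 53°N, 1°E

The haversine formula gives a central angle δ ≈ 2.104 rad (120.5°) between the endpoints.
Interpolate at f = 0.85 with slerp weights a = sin((1−f)δ)/sin δ ≈ 0.360, b = sin(fδ)/sin δ ≈ 1.134.
p = a·p₁ + b·p₂ ≈ (0.598, 0.010, 0.802); φ = arcsin(p_z) ≈ 53.29°, λ = atan2(p_y, p_x) ≈ 0.94°.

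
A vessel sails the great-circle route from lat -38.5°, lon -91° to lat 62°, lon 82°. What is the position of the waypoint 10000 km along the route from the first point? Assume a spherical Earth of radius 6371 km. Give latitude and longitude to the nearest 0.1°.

Convert each endpoint to a unit vector on the sphere (x = cos φ cos λ, y = cos φ sin λ, z = sin φ).
The central angle between the endpoints is δ = arccos(p₁·p₂) ≈ 2.725 rad (156.1°). The total great-circle distance is δ·R ≈ 2.725 × 6371 ≈ 17359 km, so the target fraction is f = 10000/17359 ≈ 0.576.
Interpolate at f ≈ 0.576 with slerp weights a = sin((1−f)δ)/sin δ ≈ 2.259, b = sin(fδ)/sin δ ≈ 2.469.
p = a·p₁ + b·p₂ ≈ (0.130, -0.620, 0.774); φ = arcsin(p_z) ≈ 50.72°, λ = atan2(p_y, p_x) ≈ -78.11°.

≈ lat 50.7°, lon -78.1°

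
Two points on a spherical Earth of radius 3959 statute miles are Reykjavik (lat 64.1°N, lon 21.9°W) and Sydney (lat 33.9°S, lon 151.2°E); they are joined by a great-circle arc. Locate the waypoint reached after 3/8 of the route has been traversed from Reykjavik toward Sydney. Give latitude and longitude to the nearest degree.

Write both endpoints as unit vectors p₁, p₂ with components (cos φ cos λ, cos φ sin λ, sin φ).
The central angle between the endpoints is δ = arccos(p₁·p₂) ≈ 2.609 rad (149.5°).
Interpolate at f = 3/8 with slerp weights a = sin((1−f)δ)/sin δ ≈ 1.967, b = sin(fδ)/sin δ ≈ 1.635.
p = a·p₁ + b·p₂ ≈ (-0.392, 0.333, 0.858); φ = arcsin(p_z) ≈ 59.04°, λ = atan2(p_y, p_x) ≈ 139.63°.

≈ lat 59°N, lon 140°E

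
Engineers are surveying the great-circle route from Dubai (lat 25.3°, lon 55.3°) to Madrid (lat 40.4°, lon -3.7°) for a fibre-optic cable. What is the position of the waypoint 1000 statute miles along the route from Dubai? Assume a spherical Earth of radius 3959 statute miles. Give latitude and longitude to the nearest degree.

The haversine formula gives a central angle δ ≈ 0.887 rad (50.8°) between the endpoints. The total great-circle distance is δ·R ≈ 0.887 × 3959 ≈ 3512 mi, so the target fraction is f = 1000/3512 ≈ 0.285.
Interpolate at f ≈ 0.285 with slerp weights a = sin((1−f)δ)/sin δ ≈ 0.765, b = sin(fδ)/sin δ ≈ 0.322.
p = a·p₁ + b·p₂ ≈ (0.639, 0.553, 0.536); φ = arcsin(p_z) ≈ 32.39°, λ = atan2(p_y, p_x) ≈ 40.87°.

≈ lat 32°, lon 41°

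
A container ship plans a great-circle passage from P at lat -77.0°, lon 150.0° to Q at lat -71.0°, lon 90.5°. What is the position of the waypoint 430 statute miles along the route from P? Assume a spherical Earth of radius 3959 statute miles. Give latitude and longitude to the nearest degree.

Convert each endpoint to a unit vector on the sphere (x = cos φ cos λ, y = cos φ sin λ, z = sin φ).
The central angle between the endpoints is δ = arccos(p₁·p₂) ≈ 0.289 rad (16.6°). The total great-circle distance is δ·R ≈ 0.289 × 3959 ≈ 1145 mi, so the target fraction is f = 430/1145 ≈ 0.375.
Interpolate at f ≈ 0.375 with slerp weights a = sin((1−f)δ)/sin δ ≈ 0.630, b = sin(fδ)/sin δ ≈ 0.380.
p = a·p₁ + b·p₂ ≈ (-0.124, 0.195, -0.973); φ = arcsin(p_z) ≈ -76.67°, λ = atan2(p_y, p_x) ≈ 122.47°.

≈ lat -77°, lon 122°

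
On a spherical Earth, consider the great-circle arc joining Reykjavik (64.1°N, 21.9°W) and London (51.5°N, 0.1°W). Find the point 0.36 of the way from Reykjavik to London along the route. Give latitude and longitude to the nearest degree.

Convert each endpoint to a unit vector on the sphere (x = cos φ cos λ, y = cos φ sin λ, z = sin φ).
The central angle between the endpoints is δ = arccos(p₁·p₂) ≈ 0.296 rad (17.0°).
Interpolate at f = 0.36 with slerp weights a = sin((1−f)δ)/sin δ ≈ 0.646, b = sin(fδ)/sin δ ≈ 0.365.
p = a·p₁ + b·p₂ ≈ (0.489, -0.106, 0.866); φ = arcsin(p_z) ≈ 60.01°, λ = atan2(p_y, p_x) ≈ -12.19°.

≈ 60°N, 12°W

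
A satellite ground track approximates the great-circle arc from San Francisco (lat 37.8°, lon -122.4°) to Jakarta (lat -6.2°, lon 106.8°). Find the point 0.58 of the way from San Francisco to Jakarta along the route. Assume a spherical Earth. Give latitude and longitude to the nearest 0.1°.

Convert each endpoint to a unit vector on the sphere (x = cos φ cos λ, y = cos φ sin λ, z = sin φ).
The central angle between the endpoints is δ = arccos(p₁·p₂) ≈ 2.189 rad (125.4°).
Interpolate at f = 0.58 with slerp weights a = sin((1−f)δ)/sin δ ≈ 0.976, b = sin(fδ)/sin δ ≈ 1.172.
p = a·p₁ + b·p₂ ≈ (-0.750, 0.464, 0.471); φ = arcsin(p_z) ≈ 28.13°, λ = atan2(p_y, p_x) ≈ 148.24°.

≈ lat 28.1°, lon 148.2°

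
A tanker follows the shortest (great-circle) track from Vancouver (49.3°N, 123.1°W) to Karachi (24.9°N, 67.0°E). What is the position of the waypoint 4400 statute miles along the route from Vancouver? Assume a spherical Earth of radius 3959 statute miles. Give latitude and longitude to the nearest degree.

≈ 66°N, 78°E

The haversine formula gives a central angle δ ≈ 1.837 rad (105.3°) between the endpoints. The total great-circle distance is δ·R ≈ 1.837 × 3959 ≈ 7273 mi, so the target fraction is f = 4400/7273 ≈ 0.605.
Interpolate at f ≈ 0.605 with slerp weights a = sin((1−f)δ)/sin δ ≈ 0.688, b = sin(fδ)/sin δ ≈ 0.929.
p = a·p₁ + b·p₂ ≈ (0.084, 0.400, 0.913); φ = arcsin(p_z) ≈ 65.87°, λ = atan2(p_y, p_x) ≈ 78.10°.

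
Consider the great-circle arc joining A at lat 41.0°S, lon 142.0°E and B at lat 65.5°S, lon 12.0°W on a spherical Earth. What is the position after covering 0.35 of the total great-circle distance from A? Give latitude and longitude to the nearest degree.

≈ lat 65°S, lon 131°E

Convert each endpoint to a unit vector on the sphere (x = cos φ cos λ, y = cos φ sin λ, z = sin φ).
The central angle between the endpoints is δ = arccos(p₁·p₂) ≈ 1.250 rad (71.6°).
Interpolate at f = 0.35 with slerp weights a = sin((1−f)δ)/sin δ ≈ 0.765, b = sin(fδ)/sin δ ≈ 0.446.
p = a·p₁ + b·p₂ ≈ (-0.274, 0.317, -0.908); φ = arcsin(p_z) ≈ -65.24°, λ = atan2(p_y, p_x) ≈ 130.83°.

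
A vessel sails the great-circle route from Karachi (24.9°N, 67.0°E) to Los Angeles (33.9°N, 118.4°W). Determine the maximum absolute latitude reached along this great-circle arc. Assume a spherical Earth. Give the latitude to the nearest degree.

The great circle lies in the plane with unit normal n̂ = (p₁ × p₂)/|p₁ × p₂|.
Here n̂_z ≈ +0.083; the vertex latitude is φ_max = arccos|n̂_z| ≈ 85.3°.
Check via Clairaut: cos φ_max = |cos φ₁| · sin C = cos(24.9°)·sin(5.2°) ≈ 0.083, again giving ≈ 85.3°.

≈ 85°N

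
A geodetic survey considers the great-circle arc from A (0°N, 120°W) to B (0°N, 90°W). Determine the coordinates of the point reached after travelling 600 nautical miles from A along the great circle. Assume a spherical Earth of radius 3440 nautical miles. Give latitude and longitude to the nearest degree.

Write both endpoints as unit vectors p₁, p₂ with components (cos φ cos λ, cos φ sin λ, sin φ).
The central angle between the endpoints is δ = arccos(p₁·p₂) ≈ 0.524 rad (30.0°). The total great-circle distance is δ·R ≈ 0.524 × 3440 ≈ 1801 nmi, so the target fraction is f = 600/1801 ≈ 0.333.
Interpolate at f ≈ 0.333 with slerp weights a = sin((1−f)δ)/sin δ ≈ 0.684, b = sin(fδ)/sin δ ≈ 0.347.
p = a·p₁ + b·p₂ ≈ (-0.342, -0.940, 0.000); φ = arcsin(p_z) ≈ 0.00°, λ = atan2(p_y, p_x) ≈ -110.01°.

≈ (0°N, 110°W)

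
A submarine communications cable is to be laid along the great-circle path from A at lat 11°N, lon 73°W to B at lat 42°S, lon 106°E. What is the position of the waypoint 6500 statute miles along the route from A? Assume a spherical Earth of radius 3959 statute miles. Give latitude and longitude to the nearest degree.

≈ lat 83°S, lon 61°W

Write both endpoints as unit vectors p₁, p₂ with components (cos φ cos λ, cos φ sin λ, sin φ).
The central angle between the endpoints is δ = arccos(p₁·p₂) ≈ 2.600 rad (149.0°). The total great-circle distance is δ·R ≈ 2.600 × 3959 ≈ 10295 mi, so the target fraction is f = 6500/10295 ≈ 0.631.
Interpolate at f ≈ 0.631 with slerp weights a = sin((1−f)δ)/sin δ ≈ 1.588, b = sin(fδ)/sin δ ≈ 1.936.
p = a·p₁ + b·p₂ ≈ (0.059, -0.108, -0.992); φ = arcsin(p_z) ≈ -82.92°, λ = atan2(p_y, p_x) ≈ -61.24°.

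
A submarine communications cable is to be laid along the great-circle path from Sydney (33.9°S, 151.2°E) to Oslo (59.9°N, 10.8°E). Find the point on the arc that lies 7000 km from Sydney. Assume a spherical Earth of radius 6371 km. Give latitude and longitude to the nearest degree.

≈ 22°N, 120°E

Convert each endpoint to a unit vector on the sphere (x = cos φ cos λ, y = cos φ sin λ, z = sin φ).
The central angle between the endpoints is δ = arccos(p₁·p₂) ≈ 2.504 rad (143.4°). The total great-circle distance is δ·R ≈ 2.504 × 6371 ≈ 15950 km, so the target fraction is f = 7000/15950 ≈ 0.439.
Interpolate at f ≈ 0.439 with slerp weights a = sin((1−f)δ)/sin δ ≈ 1.656, b = sin(fδ)/sin δ ≈ 1.495.
p = a·p₁ + b·p₂ ≈ (-0.468, 0.803, 0.370); φ = arcsin(p_z) ≈ 21.72°, λ = atan2(p_y, p_x) ≈ 120.23°.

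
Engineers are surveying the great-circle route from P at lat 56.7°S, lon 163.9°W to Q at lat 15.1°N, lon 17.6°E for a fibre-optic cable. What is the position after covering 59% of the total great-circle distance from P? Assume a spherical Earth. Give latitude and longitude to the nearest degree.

Convert each endpoint to a unit vector on the sphere (x = cos φ cos λ, y = cos φ sin λ, z = sin φ).
The central angle between the endpoints is δ = arccos(p₁·p₂) ≈ 2.415 rad (138.4°).
Interpolate at f = 0.59 with slerp weights a = sin((1−f)δ)/sin δ ≈ 1.259, b = sin(fδ)/sin δ ≈ 1.490.
p = a·p₁ + b·p₂ ≈ (0.707, 0.243, -0.664); φ = arcsin(p_z) ≈ -41.62°, λ = atan2(p_y, p_x) ≈ 18.99°.

≈ lat 42°S, lon 19°E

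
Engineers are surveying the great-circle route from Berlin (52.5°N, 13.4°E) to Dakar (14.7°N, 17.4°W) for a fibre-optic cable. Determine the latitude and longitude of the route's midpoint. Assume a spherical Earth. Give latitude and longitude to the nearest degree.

From cos δ = sin φ₁ sin φ₂ + cos φ₁ cos φ₂ cos Δλ, the central angle is δ ≈ 0.785 rad (45.0°).
Interpolate at f = 1/2 with slerp weights a = sin((1−f)δ)/sin δ ≈ 0.541, b = sin(fδ)/sin δ ≈ 0.541.
p = a·p₁ + b·p₂ ≈ (0.820, -0.080, 0.567); φ = arcsin(p_z) ≈ 34.52°, λ = atan2(p_y, p_x) ≈ -5.59°.

≈ (35°N, 6°W)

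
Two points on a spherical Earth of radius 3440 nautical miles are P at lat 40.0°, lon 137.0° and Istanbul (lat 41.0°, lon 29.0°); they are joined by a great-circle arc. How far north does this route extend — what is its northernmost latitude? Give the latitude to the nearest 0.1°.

≈ 55.5°

The great circle lies in the plane with unit normal n̂ = (p₁ × p₂)/|p₁ × p₂|.
Here n̂_z ≈ -0.567; the vertex latitude is φ_max = arccos|n̂_z| ≈ 55.5°.
Check via Clairaut: cos φ_max = |cos φ₁| · sin C = cos(40.0°)·sin(47.7°) ≈ 0.567, again giving ≈ 55.5°.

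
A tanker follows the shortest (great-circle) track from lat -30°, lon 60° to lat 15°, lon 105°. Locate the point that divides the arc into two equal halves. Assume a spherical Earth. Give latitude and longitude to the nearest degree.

≈ lat -8°, lon 84°

Write both endpoints as unit vectors p₁, p₂ with components (cos φ cos λ, cos φ sin λ, sin φ).
The central angle between the endpoints is δ = arccos(p₁·p₂) ≈ 1.090 rad (62.5°).
Interpolate at f = 1/2 with slerp weights a = sin((1−f)δ)/sin δ ≈ 0.585, b = sin(fδ)/sin δ ≈ 0.585.
p = a·p₁ + b·p₂ ≈ (0.107, 0.984, -0.141); φ = arcsin(p_z) ≈ -8.11°, λ = atan2(p_y, p_x) ≈ 83.79°.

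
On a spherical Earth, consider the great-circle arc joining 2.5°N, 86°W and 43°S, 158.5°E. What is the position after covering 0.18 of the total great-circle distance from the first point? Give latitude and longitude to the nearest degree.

≈ 12°S, 100°W

From cos δ = sin φ₁ sin φ₂ + cos φ₁ cos φ₂ cos Δλ, the central angle is δ ≈ 1.922 rad (110.1°).
Interpolate at f = 0.18 with slerp weights a = sin((1−f)δ)/sin δ ≈ 1.065, b = sin(fδ)/sin δ ≈ 0.361.
p = a·p₁ + b·p₂ ≈ (-0.172, -0.965, -0.200); φ = arcsin(p_z) ≈ -11.53°, λ = atan2(p_y, p_x) ≈ -100.09°.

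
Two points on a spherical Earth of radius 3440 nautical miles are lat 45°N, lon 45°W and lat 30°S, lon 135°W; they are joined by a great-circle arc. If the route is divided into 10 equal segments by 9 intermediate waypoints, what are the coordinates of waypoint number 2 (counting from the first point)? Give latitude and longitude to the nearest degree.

Write both endpoints as unit vectors p₁, p₂ with components (cos φ cos λ, cos φ sin λ, sin φ).
The central angle between the endpoints is δ = arccos(p₁·p₂) ≈ 1.932 rad (110.7°).
Interpolate at f = 2/10 with slerp weights a = sin((1−f)δ)/sin δ ≈ 1.069, b = sin(fδ)/sin δ ≈ 0.403.
p = a·p₁ + b·p₂ ≈ (0.288, -0.781, 0.554); φ = arcsin(p_z) ≈ 33.66°, λ = atan2(p_y, p_x) ≈ -69.78°.

≈ lat 34°N, lon 70°W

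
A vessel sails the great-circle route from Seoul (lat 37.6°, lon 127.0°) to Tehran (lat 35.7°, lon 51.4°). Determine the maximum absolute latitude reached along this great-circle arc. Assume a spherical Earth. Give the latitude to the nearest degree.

The great circle lies in the plane with unit normal n̂ = (p₁ × p₂)/|p₁ × p₂|.
Here n̂_z ≈ -0.728; the vertex latitude is φ_max = arccos|n̂_z| ≈ 43.3°.

≈ 43°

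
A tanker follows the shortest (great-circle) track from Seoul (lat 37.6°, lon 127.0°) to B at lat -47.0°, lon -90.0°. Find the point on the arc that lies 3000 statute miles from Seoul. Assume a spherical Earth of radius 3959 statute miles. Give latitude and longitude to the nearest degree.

≈ lat 9°, lon 164°

Write both endpoints as unit vectors p₁, p₂ with components (cos φ cos λ, cos φ sin λ, sin φ).
The central angle between the endpoints is δ = arccos(p₁·p₂) ≈ 2.642 rad (151.4°). The total great-circle distance is δ·R ≈ 2.642 × 3959 ≈ 10460 mi, so the target fraction is f = 3000/10460 ≈ 0.287.
Interpolate at f ≈ 0.287 with slerp weights a = sin((1−f)δ)/sin δ ≈ 1.986, b = sin(fδ)/sin δ ≈ 1.435.
p = a·p₁ + b·p₂ ≈ (-0.947, 0.278, 0.162); φ = arcsin(p_z) ≈ 9.34°, λ = atan2(p_y, p_x) ≈ 163.64°.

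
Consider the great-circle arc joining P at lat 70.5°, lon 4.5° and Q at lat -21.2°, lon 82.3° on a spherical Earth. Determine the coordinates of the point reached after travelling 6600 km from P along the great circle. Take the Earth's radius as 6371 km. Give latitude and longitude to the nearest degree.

≈ lat 23°, lon 67°

Convert each endpoint to a unit vector on the sphere (x = cos φ cos λ, y = cos φ sin λ, z = sin φ).
The central angle between the endpoints is δ = arccos(p₁·p₂) ≈ 1.850 rad (106.0°). The total great-circle distance is δ·R ≈ 1.850 × 6371 ≈ 11783 km, so the target fraction is f = 6600/11783 ≈ 0.560.
Interpolate at f ≈ 0.560 with slerp weights a = sin((1−f)δ)/sin δ ≈ 0.756, b = sin(fδ)/sin δ ≈ 0.895.
p = a·p₁ + b·p₂ ≈ (0.363, 0.847, 0.389); φ = arcsin(p_z) ≈ 22.89°, λ = atan2(p_y, p_x) ≈ 66.77°.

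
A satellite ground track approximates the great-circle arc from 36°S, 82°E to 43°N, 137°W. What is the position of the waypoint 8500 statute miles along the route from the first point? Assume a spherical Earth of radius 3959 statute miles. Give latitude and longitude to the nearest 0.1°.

Convert each endpoint to a unit vector on the sphere (x = cos φ cos λ, y = cos φ sin λ, z = sin φ).
The central angle between the endpoints is δ = arccos(p₁·p₂) ≈ 2.607 rad (149.4°). The total great-circle distance is δ·R ≈ 2.607 × 3959 ≈ 10323 mi, so the target fraction is f = 8500/10323 ≈ 0.823.
Interpolate at f ≈ 0.823 with slerp weights a = sin((1−f)δ)/sin δ ≈ 0.873, b = sin(fδ)/sin δ ≈ 1.647.
p = a·p₁ + b·p₂ ≈ (-0.783, -0.122, 0.610); φ = arcsin(p_z) ≈ 37.61°, λ = atan2(p_y, p_x) ≈ -171.12°.

≈ 37.6°N, 171.1°W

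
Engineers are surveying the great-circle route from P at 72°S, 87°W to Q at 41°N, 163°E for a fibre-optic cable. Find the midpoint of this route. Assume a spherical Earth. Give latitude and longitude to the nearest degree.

Convert each endpoint to a unit vector on the sphere (x = cos φ cos λ, y = cos φ sin λ, z = sin φ).
The central angle between the endpoints is δ = arccos(p₁·p₂) ≈ 2.351 rad (134.7°).
Interpolate at f = 1/2 with slerp weights a = sin((1−f)δ)/sin δ ≈ 1.299, b = sin(fδ)/sin δ ≈ 1.299.
p = a·p₁ + b·p₂ ≈ (-0.917, -0.114, -0.383); φ = arcsin(p_z) ≈ -22.53°, λ = atan2(p_y, p_x) ≈ -172.90°.

≈ 23°S, 173°W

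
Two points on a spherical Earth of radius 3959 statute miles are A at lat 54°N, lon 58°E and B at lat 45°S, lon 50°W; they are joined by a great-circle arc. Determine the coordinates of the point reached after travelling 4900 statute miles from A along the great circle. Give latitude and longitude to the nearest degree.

≈ lat 5°N, lon 5°W

Write both endpoints as unit vectors p₁, p₂ with components (cos φ cos λ, cos φ sin λ, sin φ).
The central angle between the endpoints is δ = arccos(p₁·p₂) ≈ 2.347 rad (134.5°). The total great-circle distance is δ·R ≈ 2.347 × 3959 ≈ 9291 mi, so the target fraction is f = 4900/9291 ≈ 0.527.
Interpolate at f ≈ 0.527 with slerp weights a = sin((1−f)δ)/sin δ ≈ 1.255, b = sin(fδ)/sin δ ≈ 1.324.
p = a·p₁ + b·p₂ ≈ (0.993, -0.092, 0.079); φ = arcsin(p_z) ≈ 4.51°, λ = atan2(p_y, p_x) ≈ -5.29°.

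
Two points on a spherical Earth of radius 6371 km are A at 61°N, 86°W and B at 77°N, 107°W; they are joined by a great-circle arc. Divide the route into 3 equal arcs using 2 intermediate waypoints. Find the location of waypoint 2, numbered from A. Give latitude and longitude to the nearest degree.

The haversine formula gives a central angle δ ≈ 0.304 rad (17.4°) between the endpoints.
Interpolate at f = 2/3 with slerp weights a = sin((1−f)δ)/sin δ ≈ 0.338, b = sin(fδ)/sin δ ≈ 0.672.
p = a·p₁ + b·p₂ ≈ (-0.033, -0.308, 0.951); φ = arcsin(p_z) ≈ 71.95°, λ = atan2(p_y, p_x) ≈ -96.08°.

≈ 72°N, 96°W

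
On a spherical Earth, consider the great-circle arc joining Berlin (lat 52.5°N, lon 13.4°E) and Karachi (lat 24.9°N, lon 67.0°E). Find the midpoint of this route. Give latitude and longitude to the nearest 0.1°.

≈ lat 41.8°N, lon 45.9°E

Write both endpoints as unit vectors p₁, p₂ with components (cos φ cos λ, cos φ sin λ, sin φ).
The central angle between the endpoints is δ = arccos(p₁·p₂) ≈ 0.848 rad (48.6°).
Interpolate at f = 1/2 with slerp weights a = sin((1−f)δ)/sin δ ≈ 0.549, b = sin(fδ)/sin δ ≈ 0.549.
p = a·p₁ + b·p₂ ≈ (0.519, 0.535, 0.666); φ = arcsin(p_z) ≈ 41.77°, λ = atan2(p_y, p_x) ≈ 45.88°.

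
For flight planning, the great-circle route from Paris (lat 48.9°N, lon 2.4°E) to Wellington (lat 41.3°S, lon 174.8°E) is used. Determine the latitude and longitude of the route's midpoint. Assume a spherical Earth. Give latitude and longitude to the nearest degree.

≈ lat 35°N, lon 134°E

Convert each endpoint to a unit vector on the sphere (x = cos φ cos λ, y = cos φ sin λ, z = sin φ).
The central angle between the endpoints is δ = arccos(p₁·p₂) ≈ 2.979 rad (170.7°).
Interpolate at f = 1/2 with slerp weights a = sin((1−f)δ)/sin δ ≈ 6.173, b = sin(fδ)/sin δ ≈ 6.173.
p = a·p₁ + b·p₂ ≈ (-0.564, 0.590, 0.578); φ = arcsin(p_z) ≈ 35.28°, λ = atan2(p_y, p_x) ≈ 133.70°.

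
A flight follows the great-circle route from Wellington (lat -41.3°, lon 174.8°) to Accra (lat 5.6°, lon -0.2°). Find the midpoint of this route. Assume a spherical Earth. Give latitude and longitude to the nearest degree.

≈ lat -66°, lon 15°

Write both endpoints as unit vectors p₁, p₂ with components (cos φ cos λ, cos φ sin λ, sin φ).
The central angle between the endpoints is δ = arccos(p₁·p₂) ≈ 2.514 rad (144.0°).
Interpolate at f = 1/2 with slerp weights a = sin((1−f)δ)/sin δ ≈ 1.619, b = sin(fδ)/sin δ ≈ 1.619.
p = a·p₁ + b·p₂ ≈ (0.400, 0.105, -0.911); φ = arcsin(p_z) ≈ -65.58°, λ = atan2(p_y, p_x) ≈ 14.66°.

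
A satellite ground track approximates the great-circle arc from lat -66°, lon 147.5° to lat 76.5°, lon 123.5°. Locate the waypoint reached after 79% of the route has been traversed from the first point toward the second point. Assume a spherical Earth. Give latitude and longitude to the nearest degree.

≈ lat 47°, lon 135°

The haversine formula gives a central angle δ ≈ 2.501 rad (143.3°) between the endpoints.
Interpolate at f = 0.79 with slerp weights a = sin((1−f)δ)/sin δ ≈ 0.838, b = sin(fδ)/sin δ ≈ 1.537.
p = a·p₁ + b·p₂ ≈ (-0.486, 0.483, 0.729); φ = arcsin(p_z) ≈ 46.79°, λ = atan2(p_y, p_x) ≈ 135.19°.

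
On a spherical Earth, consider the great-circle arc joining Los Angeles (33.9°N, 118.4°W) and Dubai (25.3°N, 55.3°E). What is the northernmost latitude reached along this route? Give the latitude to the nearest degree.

≈ 85°N

The great circle lies in the plane with unit normal n̂ = (p₁ × p₂)/|p₁ × p₂|.
Here n̂_z ≈ +0.096; the vertex latitude is φ_max = arccos|n̂_z| ≈ 84.5°.
Check via Clairaut: cos φ_max = |cos φ₁| · sin C = cos(33.9°)·sin(6.6°) ≈ 0.096, again giving ≈ 84.5°.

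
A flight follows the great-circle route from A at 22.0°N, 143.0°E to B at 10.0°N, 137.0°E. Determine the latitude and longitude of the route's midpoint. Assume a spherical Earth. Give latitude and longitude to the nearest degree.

Write both endpoints as unit vectors p₁, p₂ with components (cos φ cos λ, cos φ sin λ, sin φ).
The central angle between the endpoints is δ = arccos(p₁·p₂) ≈ 0.232 rad (13.3°).
Interpolate at f = 1/2 with slerp weights a = sin((1−f)δ)/sin δ ≈ 0.503, b = sin(fδ)/sin δ ≈ 0.503.
p = a·p₁ + b·p₂ ≈ (-0.735, 0.619, 0.276); φ = arcsin(p_z) ≈ 16.02°, λ = atan2(p_y, p_x) ≈ 139.91°.

≈ 16°N, 140°E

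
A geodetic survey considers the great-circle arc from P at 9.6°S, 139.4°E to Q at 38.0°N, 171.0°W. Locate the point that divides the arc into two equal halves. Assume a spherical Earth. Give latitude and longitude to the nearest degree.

The haversine formula gives a central angle δ ≈ 1.158 rad (66.4°) between the endpoints.
Interpolate at f = 1/2 with slerp weights a = sin((1−f)δ)/sin δ ≈ 0.597, b = sin(fδ)/sin δ ≈ 0.597.
p = a·p₁ + b·p₂ ≈ (-0.912, 0.310, 0.268); φ = arcsin(p_z) ≈ 15.56°, λ = atan2(p_y, p_x) ≈ 161.25°.

≈ 16°N, 161°E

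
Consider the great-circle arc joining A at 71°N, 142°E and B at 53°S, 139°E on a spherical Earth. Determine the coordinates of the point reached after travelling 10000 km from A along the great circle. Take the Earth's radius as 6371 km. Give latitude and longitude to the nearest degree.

Convert each endpoint to a unit vector on the sphere (x = cos φ cos λ, y = cos φ sin λ, z = sin φ).
The central angle between the endpoints is δ = arccos(p₁·p₂) ≈ 2.165 rad (124.0°). The total great-circle distance is δ·R ≈ 2.165 × 6371 ≈ 13790 km, so the target fraction is f = 10000/13790 ≈ 0.725.
Interpolate at f ≈ 0.725 with slerp weights a = sin((1−f)δ)/sin δ ≈ 0.676, b = sin(fδ)/sin δ ≈ 1.206.
p = a·p₁ + b·p₂ ≈ (-0.721, 0.612, -0.324); φ = arcsin(p_z) ≈ -18.92°, λ = atan2(p_y, p_x) ≈ 139.70°.

≈ 19°S, 140°E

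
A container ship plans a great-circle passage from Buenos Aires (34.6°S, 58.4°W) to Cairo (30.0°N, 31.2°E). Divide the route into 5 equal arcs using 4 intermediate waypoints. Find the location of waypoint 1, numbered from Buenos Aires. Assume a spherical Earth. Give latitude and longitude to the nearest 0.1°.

≈ (23.6°S, 37.5°W)

Convert each endpoint to a unit vector on the sphere (x = cos φ cos λ, y = cos φ sin λ, z = sin φ).
The central angle between the endpoints is δ = arccos(p₁·p₂) ≈ 1.853 rad (106.2°).
Interpolate at f = 1/5 with slerp weights a = sin((1−f)δ)/sin δ ≈ 1.037, b = sin(fδ)/sin δ ≈ 0.377.
p = a·p₁ + b·p₂ ≈ (0.727, -0.558, -0.400); φ = arcsin(p_z) ≈ -23.60°, λ = atan2(p_y, p_x) ≈ -37.51°.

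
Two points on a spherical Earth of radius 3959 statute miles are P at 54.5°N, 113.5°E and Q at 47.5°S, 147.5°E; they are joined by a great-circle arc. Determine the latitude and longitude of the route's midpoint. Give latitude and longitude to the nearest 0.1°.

From cos δ = sin φ₁ sin φ₂ + cos φ₁ cos φ₂ cos Δλ, the central angle is δ ≈ 1.849 rad (106.0°).
Interpolate at f = 1/2 with slerp weights a = sin((1−f)δ)/sin δ ≈ 0.830, b = sin(fδ)/sin δ ≈ 0.830.
p = a·p₁ + b·p₂ ≈ (-0.665, 0.744, 0.064); φ = arcsin(p_z) ≈ 3.66°, λ = atan2(p_y, p_x) ≈ 131.82°.

≈ 3.7°N, 131.8°E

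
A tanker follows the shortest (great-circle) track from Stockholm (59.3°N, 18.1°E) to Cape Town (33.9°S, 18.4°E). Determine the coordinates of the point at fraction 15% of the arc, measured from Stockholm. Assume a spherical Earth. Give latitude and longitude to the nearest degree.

Write both endpoints as unit vectors p₁, p₂ with components (cos φ cos λ, cos φ sin λ, sin φ).
The central angle between the endpoints is δ = arccos(p₁·p₂) ≈ 1.627 rad (93.2°).
Interpolate at f = 0.15 with slerp weights a = sin((1−f)δ)/sin δ ≈ 0.984, b = sin(fδ)/sin δ ≈ 0.242.
p = a·p₁ + b·p₂ ≈ (0.668, 0.219, 0.711); φ = arcsin(p_z) ≈ 45.32°, λ = atan2(p_y, p_x) ≈ 18.19°.

≈ 45°N, 18°E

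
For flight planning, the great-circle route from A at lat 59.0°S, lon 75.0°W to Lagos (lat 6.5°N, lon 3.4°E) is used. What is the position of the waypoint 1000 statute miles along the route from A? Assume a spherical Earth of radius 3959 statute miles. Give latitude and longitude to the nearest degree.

≈ lat 53°S, lon 51°W

The haversine formula gives a central angle δ ≈ 1.565 rad (89.7°) between the endpoints. The total great-circle distance is δ·R ≈ 1.565 × 3959 ≈ 6196 mi, so the target fraction is f = 1000/6196 ≈ 0.161.
Interpolate at f ≈ 0.161 with slerp weights a = sin((1−f)δ)/sin δ ≈ 0.967, b = sin(fδ)/sin δ ≈ 0.250.
p = a·p₁ + b·p₂ ≈ (0.377, -0.466, -0.800); φ = arcsin(p_z) ≈ -53.17°, λ = atan2(p_y, p_x) ≈ -51.06°.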